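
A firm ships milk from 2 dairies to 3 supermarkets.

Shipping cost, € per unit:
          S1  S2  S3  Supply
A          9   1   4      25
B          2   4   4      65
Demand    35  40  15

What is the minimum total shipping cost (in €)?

Optimal allocation:
  A->S2: 25 × €1 = €25
  B->S1: 35 × €2 = €70
  B->S2: 15 × €4 = €60
  B->S3: 15 × €4 = €60
Total = 25 + 70 + 60 + 60 = €215.

215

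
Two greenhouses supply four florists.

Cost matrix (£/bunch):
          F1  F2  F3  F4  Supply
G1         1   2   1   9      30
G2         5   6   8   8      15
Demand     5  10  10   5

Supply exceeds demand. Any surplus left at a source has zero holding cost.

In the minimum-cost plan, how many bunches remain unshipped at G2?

10

An optimal plan:
  G1->F1: 5 bunches
  G1->F2: 10 bunches
  G1->F3: 10 bunches
  G2->F4: 5 bunches
Total cost = £75.
G2 ships 5 of its 15, leaving 10.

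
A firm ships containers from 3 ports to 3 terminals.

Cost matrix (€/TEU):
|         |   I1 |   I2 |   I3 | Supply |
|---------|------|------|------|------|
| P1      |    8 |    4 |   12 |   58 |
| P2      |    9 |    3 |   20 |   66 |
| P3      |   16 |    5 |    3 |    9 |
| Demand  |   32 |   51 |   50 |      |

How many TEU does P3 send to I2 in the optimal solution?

Optimal shipments:
  P1→I1: 17 × €8 = €136
  P1→I3: 41 × €12 = €492
  P2→I1: 15 × €9 = €135
  P2→I2: 51 × €3 = €153
  P3→I3: 9 × €3 = €27
Total cost = €943.
The route P3→I2 is not used.

0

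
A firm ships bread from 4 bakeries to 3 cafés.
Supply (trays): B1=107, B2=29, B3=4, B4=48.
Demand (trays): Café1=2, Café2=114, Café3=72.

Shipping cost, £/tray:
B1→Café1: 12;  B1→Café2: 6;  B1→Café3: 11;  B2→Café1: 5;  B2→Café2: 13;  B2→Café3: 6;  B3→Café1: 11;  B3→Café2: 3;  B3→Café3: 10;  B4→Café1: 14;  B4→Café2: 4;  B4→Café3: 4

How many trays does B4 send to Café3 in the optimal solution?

45

Optimal shipments:
  B1->Café2: 107 × £6 = £642
  B2->Café1: 2 × £5 = £10
  B2->Café3: 27 × £6 = £162
  B3->Café2: 4 × £3 = £12
  B4->Café2: 3 × £4 = £12
  B4->Café3: 45 × £4 = £180
Total cost = £1018.
So B4→Café3 carries 45 trays.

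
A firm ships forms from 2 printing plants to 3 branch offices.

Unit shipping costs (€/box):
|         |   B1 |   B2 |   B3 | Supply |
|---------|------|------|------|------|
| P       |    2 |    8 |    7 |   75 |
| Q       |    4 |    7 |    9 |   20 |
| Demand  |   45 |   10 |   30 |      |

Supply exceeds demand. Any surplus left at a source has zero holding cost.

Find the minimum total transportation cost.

370

Optimal allocation:
  P→B1: 45 boxes
  P→B3: 30 boxes
  Q→B2: 10 boxes
Total cost = €370.
(Supply check: P ships 75; Q ships 10.)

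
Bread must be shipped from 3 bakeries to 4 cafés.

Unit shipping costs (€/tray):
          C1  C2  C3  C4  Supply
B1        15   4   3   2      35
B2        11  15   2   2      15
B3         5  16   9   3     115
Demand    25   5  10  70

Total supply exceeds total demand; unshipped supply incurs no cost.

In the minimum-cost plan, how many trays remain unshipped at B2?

0

Minimum-cost shipments:
  B1->C2: 5 × €4 = €20
  B1->C4: 30 × €2 = €60
  B2->C3: 10 × €2 = €20
  B2->C4: 5 × €2 = €10
  B3->C1: 25 × €5 = €125
  B3->C4: 35 × €3 = €105
Total cost = €340.
B2 ships 15 of its 15, leaving 0.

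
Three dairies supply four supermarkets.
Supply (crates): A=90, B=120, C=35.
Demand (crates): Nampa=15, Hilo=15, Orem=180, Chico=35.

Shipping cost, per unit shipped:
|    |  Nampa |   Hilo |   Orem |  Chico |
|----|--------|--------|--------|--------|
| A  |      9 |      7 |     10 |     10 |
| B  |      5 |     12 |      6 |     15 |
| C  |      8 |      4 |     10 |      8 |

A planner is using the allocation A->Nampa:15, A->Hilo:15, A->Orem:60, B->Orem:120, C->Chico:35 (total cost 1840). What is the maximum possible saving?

15

Current plan cost = 15·9 + 15·7 + 60·10 + 120·6 + 35·8 = 1840.
Optimal plan:
  A→Orem: 75 × 10 = 750
  A→Chico: 15 × 10 = 150
  B→Nampa: 15 × 5 = 75
  B→Orem: 105 × 6 = 630
  C→Hilo: 15 × 4 = 60
  C→Chico: 20 × 8 = 160
Optimal cost = 1825.
Saving = 1840 − 1825 = 15.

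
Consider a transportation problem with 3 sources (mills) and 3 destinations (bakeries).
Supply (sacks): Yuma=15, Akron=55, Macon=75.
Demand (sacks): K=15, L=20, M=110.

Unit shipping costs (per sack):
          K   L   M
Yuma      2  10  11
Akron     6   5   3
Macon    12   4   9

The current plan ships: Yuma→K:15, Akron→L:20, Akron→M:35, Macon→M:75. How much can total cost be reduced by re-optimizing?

Current plan cost = 15·2 + 20·5 + 35·3 + 75·9 = 910.
Optimal plan:
  Yuma–K: 15 × 2 = 30
  Akron–M: 55 × 3 = 165
  Macon–L: 20 × 4 = 80
  Macon–M: 55 × 9 = 495
Optimal cost = 770.
Saving = 910 − 770 = 140.

140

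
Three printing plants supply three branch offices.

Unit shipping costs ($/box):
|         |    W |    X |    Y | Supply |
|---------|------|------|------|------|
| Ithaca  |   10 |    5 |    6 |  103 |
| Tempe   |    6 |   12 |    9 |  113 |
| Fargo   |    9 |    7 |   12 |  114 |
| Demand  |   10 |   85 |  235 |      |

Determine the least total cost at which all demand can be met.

Optimal allocation:
  Ithaca->Y: 103 × $6 = $618
  Tempe->Y: 113 × $9 = $1017
  Fargo->W: 10 × $9 = $90
  Fargo->X: 85 × $7 = $595
  Fargo->Y: 19 × $12 = $228
Total = 618 + 1017 + 90 + 595 + 228 = $2548.

2548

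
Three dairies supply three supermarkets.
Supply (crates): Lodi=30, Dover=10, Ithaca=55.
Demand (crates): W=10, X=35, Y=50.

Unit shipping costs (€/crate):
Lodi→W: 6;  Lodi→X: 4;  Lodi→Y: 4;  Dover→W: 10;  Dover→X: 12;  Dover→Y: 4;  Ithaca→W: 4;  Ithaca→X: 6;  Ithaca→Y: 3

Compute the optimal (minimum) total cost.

350

An optimal shipping plan:
  Lodi to X: 30 × €4 = €120
  Dover to Y: 10 × €4 = €40
  Ithaca to W: 10 × €4 = €40
  Ithaca to X: 5 × €6 = €30
  Ithaca to Y: 40 × €3 = €120
Total = 120 + 40 + 40 + 30 + 120 = €350.
(Supply check: Lodi ships 30; Dover ships 10; Ithaca ships 55.)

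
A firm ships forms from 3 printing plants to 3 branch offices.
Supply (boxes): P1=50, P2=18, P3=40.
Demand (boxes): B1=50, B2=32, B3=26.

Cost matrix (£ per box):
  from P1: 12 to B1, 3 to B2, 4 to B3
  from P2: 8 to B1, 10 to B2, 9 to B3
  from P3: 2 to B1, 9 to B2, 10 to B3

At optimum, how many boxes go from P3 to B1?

Solving gives:
  P1→B2: 32 × £3 = £96
  P1→B3: 18 × £4 = £72
  P2→B1: 10 × £8 = £80
  P2→B3: 8 × £9 = £72
  P3→B1: 40 × £2 = £80
Total cost = £400.
So P3→B1 carries 40 boxes.

40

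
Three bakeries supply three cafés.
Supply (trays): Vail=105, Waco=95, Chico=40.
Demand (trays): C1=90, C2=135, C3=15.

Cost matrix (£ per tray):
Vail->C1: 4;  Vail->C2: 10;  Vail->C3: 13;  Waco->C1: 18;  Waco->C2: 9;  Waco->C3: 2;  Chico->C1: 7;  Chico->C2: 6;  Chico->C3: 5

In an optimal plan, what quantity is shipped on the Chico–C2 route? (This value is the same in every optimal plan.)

40

Optimal shipments:
  Vail–C1: 90 × £4 = £360
  Vail–C2: 15 × £10 = £150
  Waco–C2: 80 × £9 = £720
  Waco–C3: 15 × £2 = £30
  Chico–C2: 40 × £6 = £240
Total cost = £1500.
So Chico→C2 carries 40 trays.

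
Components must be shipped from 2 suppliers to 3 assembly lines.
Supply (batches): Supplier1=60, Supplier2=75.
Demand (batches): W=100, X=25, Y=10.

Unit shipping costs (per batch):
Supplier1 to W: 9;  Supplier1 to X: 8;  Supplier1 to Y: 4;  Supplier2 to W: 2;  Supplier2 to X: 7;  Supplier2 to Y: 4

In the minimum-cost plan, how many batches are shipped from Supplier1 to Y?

10

Solving gives:
  Supplier1–W: 25 × 9 = 225
  Supplier1–X: 25 × 8 = 200
  Supplier1–Y: 10 × 4 = 40
  Supplier2–W: 75 × 2 = 150
Total cost = 615.
So Supplier1→Y carries 10 batches.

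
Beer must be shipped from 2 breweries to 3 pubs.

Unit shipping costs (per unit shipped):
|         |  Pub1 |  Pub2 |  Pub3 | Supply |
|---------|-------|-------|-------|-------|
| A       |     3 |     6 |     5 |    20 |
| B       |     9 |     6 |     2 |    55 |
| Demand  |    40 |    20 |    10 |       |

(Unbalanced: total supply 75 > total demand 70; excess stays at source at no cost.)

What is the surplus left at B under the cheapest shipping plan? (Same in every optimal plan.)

5

An optimal plan:
  A–Pub1: 20 × 3 = 60
  B–Pub1: 20 × 9 = 180
  B–Pub2: 20 × 6 = 120
  B–Pub3: 10 × 2 = 20
Total cost = 380.
B ships 50 of its 55, leaving 5.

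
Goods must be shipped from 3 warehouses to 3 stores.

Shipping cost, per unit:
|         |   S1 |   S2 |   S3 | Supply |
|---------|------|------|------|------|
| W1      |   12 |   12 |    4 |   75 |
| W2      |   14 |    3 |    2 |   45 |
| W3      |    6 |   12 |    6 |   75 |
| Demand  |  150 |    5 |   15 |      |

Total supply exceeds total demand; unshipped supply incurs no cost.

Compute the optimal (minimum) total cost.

A cheapest plan:
  W1 to S1: 75 × 12 = 900
  W2 to S2: 5 × 3 = 15
  W2 to S3: 15 × 2 = 30
  W3 to S1: 75 × 6 = 450
Total = 900 + 15 + 30 + 450 = 1395.

1395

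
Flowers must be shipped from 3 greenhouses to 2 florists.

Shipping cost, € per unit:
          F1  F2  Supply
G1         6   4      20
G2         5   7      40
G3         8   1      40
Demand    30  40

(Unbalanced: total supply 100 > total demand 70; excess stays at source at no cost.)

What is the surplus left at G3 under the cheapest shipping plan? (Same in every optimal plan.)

An optimal plan:
  G2–F1: 30 × €5 = €150
  G3–F2: 40 × €1 = €40
Total cost = €190.
G3 ships 40 of its 40, leaving 0.

0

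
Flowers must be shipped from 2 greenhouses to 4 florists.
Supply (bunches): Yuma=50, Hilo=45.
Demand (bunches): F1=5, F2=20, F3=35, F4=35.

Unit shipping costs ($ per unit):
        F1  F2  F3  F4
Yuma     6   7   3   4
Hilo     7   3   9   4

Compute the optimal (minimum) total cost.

335

An optimal shipping plan:
  Yuma to F1: 5 × $6 = $30
  Yuma to F3: 35 × $3 = $105
  Yuma to F4: 10 × $4 = $40
  Hilo to F2: 20 × $3 = $60
  Hilo to F4: 25 × $4 = $100
Total = 30 + 105 + 40 + 60 + 100 = $335.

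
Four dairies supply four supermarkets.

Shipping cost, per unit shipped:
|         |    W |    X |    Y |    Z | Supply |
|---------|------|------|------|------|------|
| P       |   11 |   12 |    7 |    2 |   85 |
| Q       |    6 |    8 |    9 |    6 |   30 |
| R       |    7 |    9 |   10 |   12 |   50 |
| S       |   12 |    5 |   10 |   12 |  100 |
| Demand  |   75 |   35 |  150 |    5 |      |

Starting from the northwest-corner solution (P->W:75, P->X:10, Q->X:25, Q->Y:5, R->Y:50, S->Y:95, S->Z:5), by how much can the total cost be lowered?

Current plan cost = 75·11 + 10·12 + 25·8 + 5·9 + 50·10 + 95·10 + 5·12 = 2700.
Optimal plan:
  P->Y: 80 crates
  P->Z: 5 crates
  Q->W: 30 crates
  R->W: 45 crates
  R->Y: 5 crates
  S->X: 35 crates
  S->Y: 65 crates
Optimal cost = 1940.
Saving = 2700 − 1940 = 760.

760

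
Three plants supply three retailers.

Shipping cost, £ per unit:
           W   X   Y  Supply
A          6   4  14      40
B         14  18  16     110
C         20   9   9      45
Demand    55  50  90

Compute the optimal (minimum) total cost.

One minimum-cost allocation:
  A–X: 40 × £4 = £160
  B–W: 55 × £14 = £770
  B–Y: 55 × £16 = £880
  C–X: 10 × £9 = £90
  C–Y: 35 × £9 = £315
Total = 160 + 770 + 880 + 90 + 315 = £2215.

2215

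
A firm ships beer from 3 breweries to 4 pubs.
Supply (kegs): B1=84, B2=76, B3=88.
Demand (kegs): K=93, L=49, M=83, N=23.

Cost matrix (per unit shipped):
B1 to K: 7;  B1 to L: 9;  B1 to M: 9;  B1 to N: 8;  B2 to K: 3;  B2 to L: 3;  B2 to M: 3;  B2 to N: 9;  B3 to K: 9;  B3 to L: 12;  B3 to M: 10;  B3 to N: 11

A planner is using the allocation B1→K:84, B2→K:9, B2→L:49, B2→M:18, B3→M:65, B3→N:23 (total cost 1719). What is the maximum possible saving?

Current plan cost = 84·7 + 9·3 + 49·3 + 18·3 + 65·10 + 23·11 = 1719.
Optimal plan:
  B1 to K: 61 × 7 = 427
  B1 to N: 23 × 8 = 184
  B2 to L: 49 × 3 = 147
  B2 to M: 27 × 3 = 81
  B3 to K: 32 × 9 = 288
  B3 to M: 56 × 10 = 560
Optimal cost = 1687.
Saving = 1719 − 1687 = 32.

32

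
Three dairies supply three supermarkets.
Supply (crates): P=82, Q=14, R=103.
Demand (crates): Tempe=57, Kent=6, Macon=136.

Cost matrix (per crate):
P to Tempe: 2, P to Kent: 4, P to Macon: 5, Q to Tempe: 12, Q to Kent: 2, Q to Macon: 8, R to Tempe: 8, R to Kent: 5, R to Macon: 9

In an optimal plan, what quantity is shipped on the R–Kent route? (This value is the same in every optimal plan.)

The minimum-cost plan:
  P–Tempe: 57 crates
  P–Macon: 25 crates
  Q–Kent: 6 crates
  Q–Macon: 8 crates
  R–Macon: 103 crates
Total cost = 1242.
The route R→Kent is not used.

0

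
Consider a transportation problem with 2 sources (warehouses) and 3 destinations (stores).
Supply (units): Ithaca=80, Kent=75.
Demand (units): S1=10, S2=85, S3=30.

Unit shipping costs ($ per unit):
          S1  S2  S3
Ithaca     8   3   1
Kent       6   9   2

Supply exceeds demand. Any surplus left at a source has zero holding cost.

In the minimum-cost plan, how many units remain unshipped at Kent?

30

An optimal plan:
  Ithaca->S2: 80 × $3 = $240
  Kent->S1: 10 × $6 = $60
  Kent->S2: 5 × $9 = $45
  Kent->S3: 30 × $2 = $60
Total cost = $405.
Kent ships 45 of its 75, leaving 30.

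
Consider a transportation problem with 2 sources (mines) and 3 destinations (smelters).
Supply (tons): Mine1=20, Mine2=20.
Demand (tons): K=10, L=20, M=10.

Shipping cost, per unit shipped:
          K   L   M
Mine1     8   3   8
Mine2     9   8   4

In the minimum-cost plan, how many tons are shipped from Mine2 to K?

Optimal shipments:
  Mine1->L: 20 × 3 = 60
  Mine2->K: 10 × 9 = 90
  Mine2->M: 10 × 4 = 40
Total cost = 190.
So Mine2→K carries 10 tons.

10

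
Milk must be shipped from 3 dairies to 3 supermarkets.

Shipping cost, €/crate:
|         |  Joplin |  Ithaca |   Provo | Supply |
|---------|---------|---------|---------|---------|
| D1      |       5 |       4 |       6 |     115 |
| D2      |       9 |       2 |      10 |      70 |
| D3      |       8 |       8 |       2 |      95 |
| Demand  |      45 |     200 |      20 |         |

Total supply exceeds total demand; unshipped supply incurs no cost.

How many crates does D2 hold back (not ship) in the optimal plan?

Minimum-cost shipments:
  D1→Ithaca: 115 × €4 = €460
  D2→Ithaca: 70 × €2 = €140
  D3→Joplin: 45 × €8 = €360
  D3→Ithaca: 15 × €8 = €120
  D3→Provo: 20 × €2 = €40
Total cost = €1120.
D2 ships 70 of its 70, leaving 0.

0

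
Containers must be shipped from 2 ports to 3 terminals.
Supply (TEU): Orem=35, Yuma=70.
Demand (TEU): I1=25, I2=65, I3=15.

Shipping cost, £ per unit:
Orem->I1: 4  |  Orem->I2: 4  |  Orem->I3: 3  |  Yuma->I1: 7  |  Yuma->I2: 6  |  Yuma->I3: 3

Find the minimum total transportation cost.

An optimal shipping plan:
  Orem–I1: 25 × £4 = £100
  Orem–I2: 10 × £4 = £40
  Yuma–I2: 55 × £6 = £330
  Yuma–I3: 15 × £3 = £45
Total = 100 + 40 + 330 + 45 = £515.
(Supply check: Orem ships 35; Yuma ships 70.)

515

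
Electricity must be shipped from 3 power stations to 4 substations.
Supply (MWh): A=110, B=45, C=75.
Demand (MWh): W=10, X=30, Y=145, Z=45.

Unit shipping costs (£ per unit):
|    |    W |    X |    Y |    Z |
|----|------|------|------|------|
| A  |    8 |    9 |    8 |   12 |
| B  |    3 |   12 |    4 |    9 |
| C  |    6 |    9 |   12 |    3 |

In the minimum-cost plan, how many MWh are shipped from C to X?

20

Solving gives:
  A to X: 10 × £9 = £90
  A to Y: 100 × £8 = £800
  B to Y: 45 × £4 = £180
  C to W: 10 × £6 = £60
  C to X: 20 × £9 = £180
  C to Z: 45 × £3 = £135
Total cost = £1445.
So C→X carries 20 MWh.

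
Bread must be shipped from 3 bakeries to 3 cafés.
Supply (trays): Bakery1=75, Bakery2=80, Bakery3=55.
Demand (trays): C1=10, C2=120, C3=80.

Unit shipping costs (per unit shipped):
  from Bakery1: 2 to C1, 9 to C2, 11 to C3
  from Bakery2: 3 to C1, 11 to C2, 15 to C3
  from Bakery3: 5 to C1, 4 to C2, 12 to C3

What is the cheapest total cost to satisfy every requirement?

A cheapest plan:
  Bakery1→C3: 75 × 11 = 825
  Bakery2→C1: 10 × 3 = 30
  Bakery2→C2: 65 × 11 = 715
  Bakery2→C3: 5 × 15 = 75
  Bakery3→C2: 55 × 4 = 220
Total = 825 + 30 + 715 + 75 + 220 = 1865.
(Supply check: Bakery1 ships 75; Bakery2 ships 80; Bakery3 ships 55.)

1865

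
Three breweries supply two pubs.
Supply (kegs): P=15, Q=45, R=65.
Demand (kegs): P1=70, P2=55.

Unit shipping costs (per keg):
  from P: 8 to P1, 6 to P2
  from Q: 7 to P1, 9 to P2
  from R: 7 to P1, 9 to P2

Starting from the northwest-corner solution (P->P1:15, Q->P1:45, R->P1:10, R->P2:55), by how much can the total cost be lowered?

60

Current plan cost = 15·8 + 45·7 + 10·7 + 55·9 = 1000.
Optimal plan:
  P→P2: 15 kegs
  Q→P1: 45 kegs
  R→P1: 25 kegs
  R→P2: 40 kegs
Optimal cost = 940.
Saving = 1000 − 940 = 60.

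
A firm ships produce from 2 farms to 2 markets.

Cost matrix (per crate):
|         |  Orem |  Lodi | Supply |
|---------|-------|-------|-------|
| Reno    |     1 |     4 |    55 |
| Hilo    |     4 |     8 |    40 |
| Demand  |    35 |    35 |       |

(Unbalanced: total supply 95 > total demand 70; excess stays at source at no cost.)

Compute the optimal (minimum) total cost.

220

Optimal allocation:
  Reno→Orem: 20 × 1 = 20
  Reno→Lodi: 35 × 4 = 140
  Hilo→Orem: 15 × 4 = 60
Total = 20 + 140 + 60 = 220.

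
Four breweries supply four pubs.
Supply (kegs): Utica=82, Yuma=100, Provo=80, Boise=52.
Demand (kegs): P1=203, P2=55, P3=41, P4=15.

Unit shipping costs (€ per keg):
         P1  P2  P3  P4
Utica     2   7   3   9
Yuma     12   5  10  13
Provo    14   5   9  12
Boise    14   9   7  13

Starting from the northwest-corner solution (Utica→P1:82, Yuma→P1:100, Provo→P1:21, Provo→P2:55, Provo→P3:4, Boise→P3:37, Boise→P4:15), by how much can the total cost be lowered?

Current plan cost = 82·2 + 100·12 + 21·14 + 55·5 + 4·9 + 37·7 + 15·13 = €2423.
Optimal plan:
  Utica–P1: 82 kegs
  Yuma–P1: 100 kegs
  Provo–P1: 10 kegs
  Provo–P2: 55 kegs
  Provo–P4: 15 kegs
  Boise–P1: 11 kegs
  Boise–P3: 41 kegs
Optimal cost = €2400.
Saving = 2423 − 2400 = €23.

23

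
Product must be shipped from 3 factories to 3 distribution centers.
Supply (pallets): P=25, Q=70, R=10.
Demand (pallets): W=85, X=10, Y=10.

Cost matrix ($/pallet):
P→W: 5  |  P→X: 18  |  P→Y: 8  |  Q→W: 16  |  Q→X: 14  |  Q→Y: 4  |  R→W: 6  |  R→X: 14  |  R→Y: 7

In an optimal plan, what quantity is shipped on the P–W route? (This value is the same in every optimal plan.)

25

Solving gives:
  P→W: 25 × $5 = $125
  Q→W: 50 × $16 = $800
  Q→X: 10 × $14 = $140
  Q→Y: 10 × $4 = $40
  R→W: 10 × $6 = $60
Total cost = $1165.
So P→W carries 25 pallets.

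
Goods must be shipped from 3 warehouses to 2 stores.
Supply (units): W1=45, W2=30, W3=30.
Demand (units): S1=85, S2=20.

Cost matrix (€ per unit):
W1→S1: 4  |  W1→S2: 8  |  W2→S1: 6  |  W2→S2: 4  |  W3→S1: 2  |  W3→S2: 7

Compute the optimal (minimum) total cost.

380

One minimum-cost allocation:
  W1–S1: 45 × €4 = €180
  W2–S1: 10 × €6 = €60
  W2–S2: 20 × €4 = €80
  W3–S1: 30 × €2 = €60
Total = 180 + 60 + 80 + 60 = €380.
(Supply check: W1 ships 45; W2 ships 30; W3 ships 30.)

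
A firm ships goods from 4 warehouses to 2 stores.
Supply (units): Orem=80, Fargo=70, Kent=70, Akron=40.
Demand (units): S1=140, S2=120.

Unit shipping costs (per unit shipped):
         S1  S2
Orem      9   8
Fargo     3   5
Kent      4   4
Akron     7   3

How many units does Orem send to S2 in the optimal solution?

80

The minimum-cost plan:
  Orem to S2: 80 × 8 = 640
  Fargo to S1: 70 × 3 = 210
  Kent to S1: 70 × 4 = 280
  Akron to S2: 40 × 3 = 120
Total cost = 1250.
So Orem→S2 carries 80 units.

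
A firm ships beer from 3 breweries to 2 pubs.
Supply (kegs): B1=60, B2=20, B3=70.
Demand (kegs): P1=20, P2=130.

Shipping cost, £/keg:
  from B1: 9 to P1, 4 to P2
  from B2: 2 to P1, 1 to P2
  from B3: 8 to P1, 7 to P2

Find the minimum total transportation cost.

770

An optimal shipping plan:
  B1→P2: 60 kegs
  B2→P1: 20 kegs
  B3→P2: 70 kegs
Total cost = £770.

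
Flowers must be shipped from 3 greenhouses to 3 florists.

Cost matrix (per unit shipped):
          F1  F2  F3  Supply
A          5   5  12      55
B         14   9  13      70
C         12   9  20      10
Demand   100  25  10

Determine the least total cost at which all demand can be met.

An optimal shipping plan:
  A->F1: 55 × 5 = 275
  B->F1: 35 × 14 = 490
  B->F2: 25 × 9 = 225
  B->F3: 10 × 13 = 130
  C->F1: 10 × 12 = 120
Total = 275 + 490 + 225 + 130 + 120 = 1240.
(Supply check: A ships 55; B ships 70; C ships 10.)

1240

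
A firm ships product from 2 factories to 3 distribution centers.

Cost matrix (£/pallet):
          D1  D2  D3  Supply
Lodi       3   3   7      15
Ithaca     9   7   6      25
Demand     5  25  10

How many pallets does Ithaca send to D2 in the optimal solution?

15

The minimum-cost plan:
  Lodi–D1: 5 × £3 = £15
  Lodi–D2: 10 × £3 = £30
  Ithaca–D2: 15 × £7 = £105
  Ithaca–D3: 10 × £6 = £60
Total cost = £210.
So Ithaca→D2 carries 15 pallets.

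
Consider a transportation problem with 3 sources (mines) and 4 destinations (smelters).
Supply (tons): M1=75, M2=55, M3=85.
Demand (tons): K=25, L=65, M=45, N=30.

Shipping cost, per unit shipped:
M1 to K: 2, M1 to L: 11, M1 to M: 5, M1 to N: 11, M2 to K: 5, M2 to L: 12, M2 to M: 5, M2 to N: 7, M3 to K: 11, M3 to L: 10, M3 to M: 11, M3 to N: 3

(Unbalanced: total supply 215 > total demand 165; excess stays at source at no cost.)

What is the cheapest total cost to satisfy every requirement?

1025

One minimum-cost allocation:
  M1 to K: 25 × 2 = 50
  M1 to L: 10 × 11 = 110
  M1 to M: 40 × 5 = 200
  M2 to M: 5 × 5 = 25
  M3 to L: 55 × 10 = 550
  M3 to N: 30 × 3 = 90
Total = 50 + 110 + 200 + 25 + 550 + 90 = 1025.
(Supply check: M1 ships 75; M2 ships 5; M3 ships 85.)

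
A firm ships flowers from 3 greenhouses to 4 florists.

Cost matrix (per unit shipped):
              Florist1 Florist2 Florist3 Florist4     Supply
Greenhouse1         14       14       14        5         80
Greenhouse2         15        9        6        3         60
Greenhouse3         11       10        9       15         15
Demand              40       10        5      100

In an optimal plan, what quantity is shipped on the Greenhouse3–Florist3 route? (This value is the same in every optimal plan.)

0

The minimum-cost plan:
  Greenhouse1→Florist1: 25 × 14 = 350
  Greenhouse1→Florist4: 55 × 5 = 275
  Greenhouse2→Florist2: 10 × 9 = 90
  Greenhouse2→Florist3: 5 × 6 = 30
  Greenhouse2→Florist4: 45 × 3 = 135
  Greenhouse3→Florist1: 15 × 11 = 165
Total cost = 1045.
The route Greenhouse3→Florist3 is not used.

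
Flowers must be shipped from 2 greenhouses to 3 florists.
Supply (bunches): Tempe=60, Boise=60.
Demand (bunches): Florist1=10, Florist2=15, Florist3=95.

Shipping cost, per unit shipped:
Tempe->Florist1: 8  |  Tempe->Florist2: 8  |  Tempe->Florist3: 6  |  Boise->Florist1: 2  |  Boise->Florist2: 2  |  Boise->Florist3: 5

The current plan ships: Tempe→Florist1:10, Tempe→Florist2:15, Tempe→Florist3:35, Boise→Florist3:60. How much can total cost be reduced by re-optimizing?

125

Current plan cost = 10·8 + 15·8 + 35·6 + 60·5 = 710.
Optimal plan:
  Tempe to Florist3: 60 × 6 = 360
  Boise to Florist1: 10 × 2 = 20
  Boise to Florist2: 15 × 2 = 30
  Boise to Florist3: 35 × 5 = 175
Optimal cost = 585.
Saving = 710 − 585 = 125.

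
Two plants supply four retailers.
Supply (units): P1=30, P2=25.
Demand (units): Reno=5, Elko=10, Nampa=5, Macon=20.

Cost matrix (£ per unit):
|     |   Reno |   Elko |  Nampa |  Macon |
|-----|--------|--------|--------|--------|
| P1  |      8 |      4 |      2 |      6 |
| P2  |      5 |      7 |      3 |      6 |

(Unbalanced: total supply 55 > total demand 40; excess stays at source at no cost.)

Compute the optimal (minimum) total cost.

One minimum-cost allocation:
  P1–Elko: 10 × £4 = £40
  P1–Nampa: 5 × £2 = £10
  P1–Macon: 15 × £6 = £90
  P2–Reno: 5 × £5 = £25
  P2–Macon: 5 × £6 = £30
Total = 40 + 10 + 90 + 25 + 30 = £195.

195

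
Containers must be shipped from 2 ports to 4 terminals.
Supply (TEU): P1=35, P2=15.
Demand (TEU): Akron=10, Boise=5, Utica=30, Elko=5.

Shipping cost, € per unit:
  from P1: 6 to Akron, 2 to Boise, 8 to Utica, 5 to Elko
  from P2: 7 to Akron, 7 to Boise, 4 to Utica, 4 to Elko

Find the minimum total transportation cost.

275

A cheapest plan:
  P1->Akron: 10 TEU
  P1->Boise: 5 TEU
  P1->Utica: 15 TEU
  P1->Elko: 5 TEU
  P2->Utica: 15 TEU
Total cost = €275.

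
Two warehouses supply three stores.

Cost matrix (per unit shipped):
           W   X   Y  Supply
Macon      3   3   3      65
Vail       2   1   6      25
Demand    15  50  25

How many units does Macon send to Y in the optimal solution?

Solving gives:
  Macon→W: 15 × 3 = 45
  Macon→X: 25 × 3 = 75
  Macon→Y: 25 × 3 = 75
  Vail→X: 25 × 1 = 25
Total cost = 220.
So Macon→Y carries 25 units.

25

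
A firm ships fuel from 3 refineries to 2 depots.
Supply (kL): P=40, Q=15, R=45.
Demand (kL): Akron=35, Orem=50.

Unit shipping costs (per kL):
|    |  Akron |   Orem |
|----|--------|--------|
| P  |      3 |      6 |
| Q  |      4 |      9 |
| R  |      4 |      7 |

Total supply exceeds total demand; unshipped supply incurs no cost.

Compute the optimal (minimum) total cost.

An optimal shipping plan:
  P–Orem: 40 kL
  R–Akron: 35 kL
  R–Orem: 10 kL
Total cost = 450.

450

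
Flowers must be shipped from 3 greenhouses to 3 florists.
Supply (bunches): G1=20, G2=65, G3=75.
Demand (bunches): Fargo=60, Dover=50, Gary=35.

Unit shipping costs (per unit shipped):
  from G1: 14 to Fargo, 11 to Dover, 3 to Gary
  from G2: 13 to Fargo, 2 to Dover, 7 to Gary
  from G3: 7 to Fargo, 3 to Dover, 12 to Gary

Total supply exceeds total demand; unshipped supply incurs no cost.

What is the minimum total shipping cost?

685

An optimal shipping plan:
  G1 to Gary: 20 bunches
  G2 to Dover: 50 bunches
  G2 to Gary: 15 bunches
  G3 to Fargo: 60 bunches
Total cost = 685.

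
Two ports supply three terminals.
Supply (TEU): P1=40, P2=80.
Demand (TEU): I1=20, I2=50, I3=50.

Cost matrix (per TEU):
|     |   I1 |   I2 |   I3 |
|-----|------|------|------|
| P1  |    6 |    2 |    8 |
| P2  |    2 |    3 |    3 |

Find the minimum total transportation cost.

300

Optimal allocation:
  P1–I2: 40 TEU
  P2–I1: 20 TEU
  P2–I2: 10 TEU
  P2–I3: 50 TEU
Total cost = 300.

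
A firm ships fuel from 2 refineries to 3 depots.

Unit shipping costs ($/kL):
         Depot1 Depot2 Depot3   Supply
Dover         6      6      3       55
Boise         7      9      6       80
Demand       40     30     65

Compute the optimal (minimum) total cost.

Optimal allocation:
  Dover–Depot2: 30 × $6 = $180
  Dover–Depot3: 25 × $3 = $75
  Boise–Depot1: 40 × $7 = $280
  Boise–Depot3: 40 × $6 = $240
Total = 180 + 75 + 280 + 240 = $775.
(Supply check: Dover ships 55; Boise ships 80.)

775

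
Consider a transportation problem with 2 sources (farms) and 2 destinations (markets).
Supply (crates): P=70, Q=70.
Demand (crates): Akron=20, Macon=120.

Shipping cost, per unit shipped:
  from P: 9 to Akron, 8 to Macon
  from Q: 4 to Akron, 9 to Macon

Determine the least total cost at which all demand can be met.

Optimal allocation:
  P->Macon: 70 × 8 = 560
  Q->Akron: 20 × 4 = 80
  Q->Macon: 50 × 9 = 450
Total = 560 + 80 + 450 = 1090.

1090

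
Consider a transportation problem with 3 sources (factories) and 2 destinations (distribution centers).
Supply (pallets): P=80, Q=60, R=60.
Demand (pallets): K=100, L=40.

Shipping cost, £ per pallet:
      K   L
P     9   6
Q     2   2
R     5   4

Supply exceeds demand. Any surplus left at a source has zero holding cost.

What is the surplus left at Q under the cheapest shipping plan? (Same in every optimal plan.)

0

An optimal plan:
  P–L: 20 × £6 = £120
  Q–K: 60 × £2 = £120
  R–K: 40 × £5 = £200
  R–L: 20 × £4 = £80
Total cost = £520.
Q ships 60 of its 60, leaving 0.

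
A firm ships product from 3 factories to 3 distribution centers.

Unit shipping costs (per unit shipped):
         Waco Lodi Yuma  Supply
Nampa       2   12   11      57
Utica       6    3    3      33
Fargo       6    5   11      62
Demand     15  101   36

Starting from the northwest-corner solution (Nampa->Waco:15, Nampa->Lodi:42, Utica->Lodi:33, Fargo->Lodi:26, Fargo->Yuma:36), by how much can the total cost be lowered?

252

Current plan cost = 15·2 + 42·12 + 33·3 + 26·5 + 36·11 = 1159.
Optimal plan:
  Nampa->Waco: 15 × 2 = 30
  Nampa->Lodi: 6 × 12 = 72
  Nampa->Yuma: 36 × 11 = 396
  Utica->Lodi: 33 × 3 = 99
  Fargo->Lodi: 62 × 5 = 310
Optimal cost = 907.
Saving = 1159 − 907 = 252.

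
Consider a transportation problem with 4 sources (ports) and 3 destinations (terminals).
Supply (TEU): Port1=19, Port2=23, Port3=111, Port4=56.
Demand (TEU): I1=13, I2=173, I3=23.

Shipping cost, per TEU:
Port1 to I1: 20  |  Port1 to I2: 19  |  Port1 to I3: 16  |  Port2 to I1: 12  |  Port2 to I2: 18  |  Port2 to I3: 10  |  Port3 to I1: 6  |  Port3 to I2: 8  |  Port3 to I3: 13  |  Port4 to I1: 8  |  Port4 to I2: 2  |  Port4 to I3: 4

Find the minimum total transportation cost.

Optimal allocation:
  Port1–I2: 19 × 19 = 361
  Port2–I3: 23 × 10 = 230
  Port3–I1: 13 × 6 = 78
  Port3–I2: 98 × 8 = 784
  Port4–I2: 56 × 2 = 112
Total = 361 + 230 + 78 + 784 + 112 = 1565.

1565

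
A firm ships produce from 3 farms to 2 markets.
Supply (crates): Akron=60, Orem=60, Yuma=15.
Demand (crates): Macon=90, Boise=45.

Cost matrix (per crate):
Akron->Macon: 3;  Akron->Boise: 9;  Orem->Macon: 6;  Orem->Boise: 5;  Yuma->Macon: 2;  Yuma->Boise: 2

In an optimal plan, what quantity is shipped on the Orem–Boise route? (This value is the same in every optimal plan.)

45

Optimal shipments:
  Akron to Macon: 60 × 3 = 180
  Orem to Macon: 15 × 6 = 90
  Orem to Boise: 45 × 5 = 225
  Yuma to Macon: 15 × 2 = 30
Total cost = 525.
So Orem→Boise carries 45 crates.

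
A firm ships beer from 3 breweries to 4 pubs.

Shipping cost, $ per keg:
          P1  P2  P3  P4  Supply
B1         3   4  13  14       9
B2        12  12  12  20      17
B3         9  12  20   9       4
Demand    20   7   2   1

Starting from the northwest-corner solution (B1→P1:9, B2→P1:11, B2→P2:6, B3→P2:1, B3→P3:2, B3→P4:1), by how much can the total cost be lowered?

25

Current plan cost = 9·3 + 11·12 + 6·12 + 1·12 + 2·20 + 1·9 = $292.
Optimal plan:
  B1→P1: 9 × $3 = $27
  B2→P1: 8 × $12 = $96
  B2→P2: 7 × $12 = $84
  B2→P3: 2 × $12 = $24
  B3→P1: 3 × $9 = $27
  B3→P4: 1 × $9 = $9
Optimal cost = $267.
Saving = 292 − 267 = $25.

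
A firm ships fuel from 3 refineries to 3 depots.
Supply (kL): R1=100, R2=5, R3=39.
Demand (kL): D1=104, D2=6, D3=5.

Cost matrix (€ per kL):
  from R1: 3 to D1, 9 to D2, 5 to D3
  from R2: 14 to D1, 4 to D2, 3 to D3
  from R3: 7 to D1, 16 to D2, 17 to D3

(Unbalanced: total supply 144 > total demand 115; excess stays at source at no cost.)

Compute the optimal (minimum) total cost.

A cheapest plan:
  R1→D1: 94 × €3 = €282
  R1→D2: 1 × €9 = €9
  R1→D3: 5 × €5 = €25
  R2→D2: 5 × €4 = €20
  R3→D1: 10 × €7 = €70
Total = 282 + 9 + 25 + 20 + 70 = €406.

406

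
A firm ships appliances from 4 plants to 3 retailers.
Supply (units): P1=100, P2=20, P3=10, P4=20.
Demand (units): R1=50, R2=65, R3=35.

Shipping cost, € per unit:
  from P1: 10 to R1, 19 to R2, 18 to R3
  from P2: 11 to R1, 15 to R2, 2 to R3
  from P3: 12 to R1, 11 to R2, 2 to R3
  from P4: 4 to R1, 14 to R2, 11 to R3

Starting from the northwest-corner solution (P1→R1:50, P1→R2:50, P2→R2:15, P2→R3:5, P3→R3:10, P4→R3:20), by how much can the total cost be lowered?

165

Current plan cost = 50·10 + 50·19 + 15·15 + 5·2 + 10·2 + 20·11 = €1925.
Optimal plan:
  P1→R1: 35 units
  P1→R2: 65 units
  P2→R3: 20 units
  P3→R3: 10 units
  P4→R1: 15 units
  P4→R3: 5 units
Optimal cost = €1760.
Saving = 1925 − 1760 = €165.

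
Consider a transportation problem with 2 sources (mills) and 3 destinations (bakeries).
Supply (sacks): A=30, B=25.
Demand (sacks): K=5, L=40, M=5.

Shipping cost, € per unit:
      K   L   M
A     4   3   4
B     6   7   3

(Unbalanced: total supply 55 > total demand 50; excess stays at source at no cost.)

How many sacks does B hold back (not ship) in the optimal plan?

5

Minimum-cost shipments:
  A–L: 30 × €3 = €90
  B–K: 5 × €6 = €30
  B–L: 10 × €7 = €70
  B–M: 5 × €3 = €15
Total cost = €205.
B ships 20 of its 25, leaving 5.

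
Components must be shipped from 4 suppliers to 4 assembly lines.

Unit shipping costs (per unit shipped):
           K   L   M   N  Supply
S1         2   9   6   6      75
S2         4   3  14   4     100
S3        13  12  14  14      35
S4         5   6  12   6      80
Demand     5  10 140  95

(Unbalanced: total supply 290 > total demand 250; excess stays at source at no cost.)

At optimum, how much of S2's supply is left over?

0

Minimum-cost shipments:
  S1 to M: 75 × 6 = 450
  S2 to L: 10 × 3 = 30
  S2 to N: 90 × 4 = 360
  S4 to K: 5 × 5 = 25
  S4 to M: 65 × 12 = 780
  S4 to N: 5 × 6 = 30
Total cost = 1675.
S2 ships 100 of its 100, leaving 0.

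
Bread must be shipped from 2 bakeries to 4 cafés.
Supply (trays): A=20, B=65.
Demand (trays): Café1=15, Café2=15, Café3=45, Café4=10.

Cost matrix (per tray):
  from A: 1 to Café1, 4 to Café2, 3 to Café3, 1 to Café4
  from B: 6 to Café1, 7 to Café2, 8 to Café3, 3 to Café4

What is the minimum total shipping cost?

An optimal shipping plan:
  A->Café3: 20 × 3 = 60
  B->Café1: 15 × 6 = 90
  B->Café2: 15 × 7 = 105
  B->Café3: 25 × 8 = 200
  B->Café4: 10 × 3 = 30
Total = 60 + 90 + 105 + 200 + 30 = 485.
(Supply check: A ships 20; B ships 65.)

485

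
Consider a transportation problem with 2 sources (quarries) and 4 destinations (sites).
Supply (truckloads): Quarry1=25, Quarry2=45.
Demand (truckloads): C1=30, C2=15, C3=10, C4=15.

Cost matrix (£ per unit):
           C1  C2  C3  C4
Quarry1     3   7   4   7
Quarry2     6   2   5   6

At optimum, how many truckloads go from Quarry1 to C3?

0

Solving gives:
  Quarry1->C1: 25 × £3 = £75
  Quarry2->C1: 5 × £6 = £30
  Quarry2->C2: 15 × £2 = £30
  Quarry2->C3: 10 × £5 = £50
  Quarry2->C4: 15 × £6 = £90
Total cost = £275.
The route Quarry1→C3 is not used.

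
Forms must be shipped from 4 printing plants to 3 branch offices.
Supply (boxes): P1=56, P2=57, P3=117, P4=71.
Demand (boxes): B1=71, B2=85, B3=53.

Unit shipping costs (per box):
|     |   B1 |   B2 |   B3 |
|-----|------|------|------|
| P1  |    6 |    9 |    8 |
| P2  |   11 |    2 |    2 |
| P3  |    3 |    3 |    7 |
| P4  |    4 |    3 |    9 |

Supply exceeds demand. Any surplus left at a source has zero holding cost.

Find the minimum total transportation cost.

A cheapest plan:
  P2 to B2: 4 × 2 = 8
  P2 to B3: 53 × 2 = 106
  P3 to B1: 71 × 3 = 213
  P3 to B2: 46 × 3 = 138
  P4 to B2: 35 × 3 = 105
Total = 8 + 106 + 213 + 138 + 105 = 570.

570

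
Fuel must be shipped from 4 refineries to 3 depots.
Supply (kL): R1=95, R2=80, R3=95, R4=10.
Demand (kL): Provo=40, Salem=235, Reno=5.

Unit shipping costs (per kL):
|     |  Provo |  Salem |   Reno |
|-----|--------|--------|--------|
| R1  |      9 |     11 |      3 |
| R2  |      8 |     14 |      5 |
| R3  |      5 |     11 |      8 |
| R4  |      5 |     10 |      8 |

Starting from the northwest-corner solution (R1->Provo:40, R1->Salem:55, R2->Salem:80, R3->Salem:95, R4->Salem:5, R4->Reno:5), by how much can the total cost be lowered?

Current plan cost = 40·9 + 55·11 + 80·14 + 95·11 + 5·10 + 5·8 = 3220.
Optimal plan:
  R1->Salem: 95 × 11 = 1045
  R2->Salem: 75 × 14 = 1050
  R2->Reno: 5 × 5 = 25
  R3->Provo: 40 × 5 = 200
  R3->Salem: 55 × 11 = 605
  R4->Salem: 10 × 10 = 100
Optimal cost = 3025.
Saving = 3220 − 3025 = 195.

195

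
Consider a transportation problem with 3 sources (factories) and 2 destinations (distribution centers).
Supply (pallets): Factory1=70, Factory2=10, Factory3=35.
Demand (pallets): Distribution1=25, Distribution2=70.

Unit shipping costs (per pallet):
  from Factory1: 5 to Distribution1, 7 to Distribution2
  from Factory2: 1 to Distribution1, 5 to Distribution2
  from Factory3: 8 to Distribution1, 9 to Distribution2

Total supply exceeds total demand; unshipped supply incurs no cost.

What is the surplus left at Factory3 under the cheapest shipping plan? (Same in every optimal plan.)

Minimum-cost shipments:
  Factory1→Distribution1: 15 × 5 = 75
  Factory1→Distribution2: 55 × 7 = 385
  Factory2→Distribution1: 10 × 1 = 10
  Factory3→Distribution2: 15 × 9 = 135
Total cost = 605.
Factory3 ships 15 of its 35, leaving 20.

20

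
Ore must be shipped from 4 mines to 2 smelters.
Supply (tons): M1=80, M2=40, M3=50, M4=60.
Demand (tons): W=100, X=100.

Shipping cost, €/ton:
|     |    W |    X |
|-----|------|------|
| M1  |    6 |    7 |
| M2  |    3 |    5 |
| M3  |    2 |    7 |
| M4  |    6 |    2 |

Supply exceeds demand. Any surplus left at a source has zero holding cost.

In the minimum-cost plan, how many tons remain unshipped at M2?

0

An optimal plan:
  M1→W: 10 tons
  M1→X: 40 tons
  M2→W: 40 tons
  M3→W: 50 tons
  M4→X: 60 tons
Total cost = €680.
M2 ships 40 of its 40, leaving 0.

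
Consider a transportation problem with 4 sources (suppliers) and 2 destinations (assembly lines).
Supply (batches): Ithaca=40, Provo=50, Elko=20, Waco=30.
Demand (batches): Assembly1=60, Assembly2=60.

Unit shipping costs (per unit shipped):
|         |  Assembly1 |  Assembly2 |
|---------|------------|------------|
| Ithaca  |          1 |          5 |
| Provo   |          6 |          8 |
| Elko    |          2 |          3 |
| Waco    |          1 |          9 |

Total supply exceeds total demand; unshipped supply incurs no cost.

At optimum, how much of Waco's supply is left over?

0

Minimum-cost shipments:
  Ithaca->Assembly1: 30 × 1 = 30
  Ithaca->Assembly2: 10 × 5 = 50
  Provo->Assembly2: 30 × 8 = 240
  Elko->Assembly2: 20 × 3 = 60
  Waco->Assembly1: 30 × 1 = 30
Total cost = 410.
Waco ships 30 of its 30, leaving 0.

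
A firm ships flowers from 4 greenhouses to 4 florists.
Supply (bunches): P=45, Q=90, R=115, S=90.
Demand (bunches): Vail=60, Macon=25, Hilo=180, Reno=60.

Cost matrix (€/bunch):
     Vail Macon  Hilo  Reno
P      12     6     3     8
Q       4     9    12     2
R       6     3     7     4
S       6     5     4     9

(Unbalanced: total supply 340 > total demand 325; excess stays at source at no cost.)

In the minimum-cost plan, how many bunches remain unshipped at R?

An optimal plan:
  P->Hilo: 45 bunches
  Q->Vail: 30 bunches
  Q->Reno: 60 bunches
  R->Vail: 30 bunches
  R->Macon: 25 bunches
  R->Hilo: 45 bunches
  S->Hilo: 90 bunches
Total cost = €1305.
R ships 100 of its 115, leaving 15.

15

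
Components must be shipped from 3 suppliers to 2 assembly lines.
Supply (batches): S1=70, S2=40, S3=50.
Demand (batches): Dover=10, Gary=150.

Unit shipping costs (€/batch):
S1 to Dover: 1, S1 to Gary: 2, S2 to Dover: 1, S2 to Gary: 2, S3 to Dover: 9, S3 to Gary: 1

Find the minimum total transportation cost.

A cheapest plan:
  S1→Dover: 10 × €1 = €10
  S1→Gary: 60 × €2 = €120
  S2→Gary: 40 × €2 = €80
  S3→Gary: 50 × €1 = €50
Total = 10 + 120 + 80 + 50 = €260.

260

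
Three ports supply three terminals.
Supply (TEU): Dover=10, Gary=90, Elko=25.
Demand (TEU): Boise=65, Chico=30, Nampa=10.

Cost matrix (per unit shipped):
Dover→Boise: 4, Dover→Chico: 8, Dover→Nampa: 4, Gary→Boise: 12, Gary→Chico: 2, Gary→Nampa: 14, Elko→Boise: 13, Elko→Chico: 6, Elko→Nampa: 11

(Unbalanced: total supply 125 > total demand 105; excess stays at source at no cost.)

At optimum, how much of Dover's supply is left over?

Minimum-cost shipments:
  Dover–Boise: 10 TEU
  Gary–Boise: 55 TEU
  Gary–Chico: 30 TEU
  Elko–Nampa: 10 TEU
Total cost = 870.
Dover ships 10 of its 10, leaving 0.

0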